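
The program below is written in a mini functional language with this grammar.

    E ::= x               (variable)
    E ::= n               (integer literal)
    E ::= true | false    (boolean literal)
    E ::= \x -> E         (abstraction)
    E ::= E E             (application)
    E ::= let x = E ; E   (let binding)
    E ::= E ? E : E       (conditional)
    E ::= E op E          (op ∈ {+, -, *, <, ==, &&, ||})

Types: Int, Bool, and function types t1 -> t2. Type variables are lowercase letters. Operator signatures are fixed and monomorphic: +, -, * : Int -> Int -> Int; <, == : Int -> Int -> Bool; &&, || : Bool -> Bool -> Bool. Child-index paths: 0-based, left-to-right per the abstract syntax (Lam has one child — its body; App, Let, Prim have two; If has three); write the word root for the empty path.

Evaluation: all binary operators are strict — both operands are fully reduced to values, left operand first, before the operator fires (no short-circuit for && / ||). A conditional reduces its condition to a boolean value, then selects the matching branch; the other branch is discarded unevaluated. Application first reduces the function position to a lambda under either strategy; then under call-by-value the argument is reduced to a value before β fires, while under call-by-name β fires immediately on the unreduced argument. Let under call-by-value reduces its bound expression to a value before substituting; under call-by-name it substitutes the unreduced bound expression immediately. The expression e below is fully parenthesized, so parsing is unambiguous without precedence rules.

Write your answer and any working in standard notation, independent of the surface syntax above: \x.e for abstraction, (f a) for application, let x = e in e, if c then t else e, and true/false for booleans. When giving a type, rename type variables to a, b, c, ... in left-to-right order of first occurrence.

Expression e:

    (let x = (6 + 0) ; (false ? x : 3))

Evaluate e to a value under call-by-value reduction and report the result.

Trace:
step 0: (let x = (6 + 0) in (if false then x else 3))
step 1: [delta@0] (let x = 6 in (if false then x else 3))
step 2: [let@root] (if false then 6 else 3)
step 3: [if@root] 3

Answer: 3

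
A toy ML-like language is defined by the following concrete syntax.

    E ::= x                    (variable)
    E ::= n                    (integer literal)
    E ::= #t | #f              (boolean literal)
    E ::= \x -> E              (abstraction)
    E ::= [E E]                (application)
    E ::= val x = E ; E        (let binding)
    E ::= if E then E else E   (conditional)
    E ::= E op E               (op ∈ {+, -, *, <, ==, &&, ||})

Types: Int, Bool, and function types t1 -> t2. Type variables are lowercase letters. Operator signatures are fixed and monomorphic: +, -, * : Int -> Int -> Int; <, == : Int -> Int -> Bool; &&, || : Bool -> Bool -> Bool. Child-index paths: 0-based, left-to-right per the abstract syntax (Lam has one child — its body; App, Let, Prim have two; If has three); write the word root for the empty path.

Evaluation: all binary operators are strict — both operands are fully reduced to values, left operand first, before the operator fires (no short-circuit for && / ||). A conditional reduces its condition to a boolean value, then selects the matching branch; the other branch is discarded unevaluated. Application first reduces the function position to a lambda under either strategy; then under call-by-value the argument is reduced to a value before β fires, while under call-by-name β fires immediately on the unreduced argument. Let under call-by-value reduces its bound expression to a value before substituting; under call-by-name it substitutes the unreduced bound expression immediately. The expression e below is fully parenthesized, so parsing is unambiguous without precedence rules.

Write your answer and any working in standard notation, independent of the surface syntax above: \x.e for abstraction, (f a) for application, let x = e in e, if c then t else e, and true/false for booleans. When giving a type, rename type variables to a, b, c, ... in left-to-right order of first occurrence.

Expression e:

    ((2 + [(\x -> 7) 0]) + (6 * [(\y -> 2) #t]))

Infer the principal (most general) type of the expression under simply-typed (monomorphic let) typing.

Trace:
  unify Int ~ Int
\x._ : a -> Int
  unify a -> Int ~ Int -> b
  unify a ~ Int
  unify Int ~ b
_ _ : Int
  unify Int ~ Int
  unify Int ~ Int
  unify Int ~ Int
\y._ : c -> Int
  unify c -> Int ~ Bool -> d
  unify c ~ Bool
  unify Int ~ d
_ _ : Int
  unify Int ~ Int
  unify Int ~ Int

Answer: Int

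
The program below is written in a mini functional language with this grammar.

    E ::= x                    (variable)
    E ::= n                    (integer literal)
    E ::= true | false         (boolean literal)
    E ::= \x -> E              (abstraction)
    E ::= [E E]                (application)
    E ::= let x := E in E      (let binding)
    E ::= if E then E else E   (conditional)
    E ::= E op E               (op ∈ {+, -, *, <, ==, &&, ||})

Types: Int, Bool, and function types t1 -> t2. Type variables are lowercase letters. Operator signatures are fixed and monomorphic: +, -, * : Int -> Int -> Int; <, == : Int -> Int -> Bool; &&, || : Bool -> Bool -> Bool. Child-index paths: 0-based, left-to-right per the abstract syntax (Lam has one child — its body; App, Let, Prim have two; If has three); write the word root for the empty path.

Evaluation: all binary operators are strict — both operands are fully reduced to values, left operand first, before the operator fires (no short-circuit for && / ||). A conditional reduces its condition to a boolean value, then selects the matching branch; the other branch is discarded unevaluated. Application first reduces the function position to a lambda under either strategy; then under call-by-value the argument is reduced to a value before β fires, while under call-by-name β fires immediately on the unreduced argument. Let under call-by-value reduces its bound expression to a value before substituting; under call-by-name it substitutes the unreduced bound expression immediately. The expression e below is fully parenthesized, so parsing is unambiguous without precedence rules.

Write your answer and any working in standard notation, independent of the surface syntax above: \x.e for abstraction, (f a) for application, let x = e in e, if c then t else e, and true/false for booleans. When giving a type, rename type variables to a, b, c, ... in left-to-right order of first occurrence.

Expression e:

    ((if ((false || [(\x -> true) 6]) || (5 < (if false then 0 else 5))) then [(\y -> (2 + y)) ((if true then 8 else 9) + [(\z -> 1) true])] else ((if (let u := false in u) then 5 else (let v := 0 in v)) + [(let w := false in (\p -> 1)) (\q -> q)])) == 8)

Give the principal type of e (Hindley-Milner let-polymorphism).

Derivation:
  unify Bool ~ Bool
\x._ : a -> Bool
  unify a -> Bool ~ Int -> b
  unify a ~ Int
  unify Bool ~ b
_ _ : Bool
  unify Bool ~ Bool
  unify Bool ~ Bool
  unify Int ~ Int
  unify Bool ~ Bool
  unify Int ~ Int
  unify Int ~ Int
  unify Bool ~ Bool
  unify Bool ~ Bool
  unify Int ~ Int
y : c
  unify c ~ Int
\y._ : Int -> Int
  unify Bool ~ Bool
  unify Int ~ Int
  unify Int ~ Int
\z._ : d -> Int
  unify d -> Int ~ Bool -> e
  unify d ~ Bool
  unify Int ~ e
_ _ : Int
  unify Int ~ Int
  unify Int -> Int ~ Int -> f
  unify Int ~ Int
  unify Int ~ f
_ _ : Int
let u : Bool
u : Bool
  unify Bool ~ Bool
let v : Int
v : Int
  unify Int ~ Int
  unify Int ~ Int
let w : Bool
\p._ : g -> Int
q : h
\q._ : h -> h
  unify g -> Int ~ (h -> h) -> i
  unify g ~ h -> h
  unify Int ~ i
_ _ : Int
  unify Int ~ Int
  unify Int ~ Int
  unify Int ~ Int
  unify Int ~ Int

Answer: Bool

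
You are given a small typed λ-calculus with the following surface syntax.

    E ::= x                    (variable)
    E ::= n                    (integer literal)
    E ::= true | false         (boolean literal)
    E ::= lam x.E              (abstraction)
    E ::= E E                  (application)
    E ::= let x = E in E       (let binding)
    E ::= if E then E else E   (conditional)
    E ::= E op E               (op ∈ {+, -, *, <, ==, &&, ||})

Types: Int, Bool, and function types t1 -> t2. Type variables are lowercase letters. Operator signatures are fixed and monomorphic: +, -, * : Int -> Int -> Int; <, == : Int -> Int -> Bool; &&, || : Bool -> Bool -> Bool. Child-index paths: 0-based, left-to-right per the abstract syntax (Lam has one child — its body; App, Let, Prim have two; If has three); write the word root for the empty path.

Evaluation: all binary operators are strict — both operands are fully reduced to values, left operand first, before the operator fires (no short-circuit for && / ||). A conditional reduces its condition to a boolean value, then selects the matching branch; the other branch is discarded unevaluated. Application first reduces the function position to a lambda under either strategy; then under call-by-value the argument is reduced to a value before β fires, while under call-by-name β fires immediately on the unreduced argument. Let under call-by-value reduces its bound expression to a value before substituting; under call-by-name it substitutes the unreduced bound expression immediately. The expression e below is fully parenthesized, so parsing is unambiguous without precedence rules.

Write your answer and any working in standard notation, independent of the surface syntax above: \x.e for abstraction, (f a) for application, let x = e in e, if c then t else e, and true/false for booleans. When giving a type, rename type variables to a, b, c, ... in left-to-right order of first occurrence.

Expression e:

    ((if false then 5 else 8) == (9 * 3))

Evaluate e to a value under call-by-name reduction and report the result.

Answer: false

Working:
step 0: ((if false then 5 else 8) == (9 * 3))
step 1: [if@0] (8 == (9 * 3))
step 2: [delta@1] (8 == 27)
step 3: [delta@root] false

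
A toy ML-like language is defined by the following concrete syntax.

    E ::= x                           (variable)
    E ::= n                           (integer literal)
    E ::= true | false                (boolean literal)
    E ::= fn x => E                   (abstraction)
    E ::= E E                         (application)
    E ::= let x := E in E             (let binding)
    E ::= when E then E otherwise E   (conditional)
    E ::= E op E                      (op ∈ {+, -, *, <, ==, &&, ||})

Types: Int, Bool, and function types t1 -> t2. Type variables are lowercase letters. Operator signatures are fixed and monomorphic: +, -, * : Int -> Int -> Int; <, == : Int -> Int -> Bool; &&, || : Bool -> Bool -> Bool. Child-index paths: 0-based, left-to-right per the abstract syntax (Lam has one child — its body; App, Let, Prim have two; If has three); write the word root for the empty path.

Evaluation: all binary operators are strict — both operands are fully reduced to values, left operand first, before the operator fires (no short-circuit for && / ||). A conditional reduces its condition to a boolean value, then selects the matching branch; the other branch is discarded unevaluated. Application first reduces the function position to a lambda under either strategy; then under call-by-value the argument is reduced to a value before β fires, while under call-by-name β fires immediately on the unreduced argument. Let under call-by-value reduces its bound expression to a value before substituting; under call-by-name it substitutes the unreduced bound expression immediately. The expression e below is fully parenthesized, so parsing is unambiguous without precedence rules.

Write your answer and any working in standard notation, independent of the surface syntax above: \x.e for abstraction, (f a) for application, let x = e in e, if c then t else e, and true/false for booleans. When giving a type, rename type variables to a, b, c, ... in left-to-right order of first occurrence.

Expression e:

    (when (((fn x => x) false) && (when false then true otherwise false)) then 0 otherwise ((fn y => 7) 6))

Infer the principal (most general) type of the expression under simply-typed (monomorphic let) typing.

Answer: Int

Derivation:
x : a
\x._ : a -> a
  unify a -> a ~ Bool -> b
  unify a ~ Bool
  unify Bool ~ b
_ _ : Bool
  unify Bool ~ Bool
  unify Bool ~ Bool
  unify Bool ~ Bool
  unify Bool ~ Bool
  unify Bool ~ Bool
\y._ : c -> Int
  unify c -> Int ~ Int -> d
  unify c ~ Int
  unify Int ~ d
_ _ : Int
  unify Int ~ Int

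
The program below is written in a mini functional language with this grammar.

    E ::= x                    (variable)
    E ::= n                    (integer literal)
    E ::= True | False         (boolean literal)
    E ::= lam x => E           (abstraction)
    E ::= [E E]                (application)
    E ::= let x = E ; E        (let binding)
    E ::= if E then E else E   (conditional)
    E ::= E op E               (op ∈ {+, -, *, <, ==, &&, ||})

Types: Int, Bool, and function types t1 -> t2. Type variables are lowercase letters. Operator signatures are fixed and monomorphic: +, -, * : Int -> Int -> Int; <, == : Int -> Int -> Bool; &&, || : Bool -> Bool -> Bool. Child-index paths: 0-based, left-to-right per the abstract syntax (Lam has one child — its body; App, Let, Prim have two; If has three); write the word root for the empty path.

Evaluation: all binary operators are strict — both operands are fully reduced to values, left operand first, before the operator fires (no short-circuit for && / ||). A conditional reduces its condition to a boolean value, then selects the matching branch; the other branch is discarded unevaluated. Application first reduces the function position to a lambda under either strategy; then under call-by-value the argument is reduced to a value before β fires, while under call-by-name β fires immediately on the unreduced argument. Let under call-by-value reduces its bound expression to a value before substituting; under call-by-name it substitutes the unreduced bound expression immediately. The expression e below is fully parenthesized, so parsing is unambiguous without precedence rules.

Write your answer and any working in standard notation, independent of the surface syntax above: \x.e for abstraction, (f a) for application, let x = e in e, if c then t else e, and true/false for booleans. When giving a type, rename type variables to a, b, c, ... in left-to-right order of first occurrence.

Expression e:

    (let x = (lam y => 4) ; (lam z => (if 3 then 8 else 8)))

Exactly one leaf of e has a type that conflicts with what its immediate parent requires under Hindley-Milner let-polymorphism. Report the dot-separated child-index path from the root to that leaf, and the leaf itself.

Answer: 1.0.0 : 3

Derivation:
\y._ : a -> Int
let x : forall. a -> Int
  unify Int ~ Bool
  FAIL: mismatch Int ~ Bool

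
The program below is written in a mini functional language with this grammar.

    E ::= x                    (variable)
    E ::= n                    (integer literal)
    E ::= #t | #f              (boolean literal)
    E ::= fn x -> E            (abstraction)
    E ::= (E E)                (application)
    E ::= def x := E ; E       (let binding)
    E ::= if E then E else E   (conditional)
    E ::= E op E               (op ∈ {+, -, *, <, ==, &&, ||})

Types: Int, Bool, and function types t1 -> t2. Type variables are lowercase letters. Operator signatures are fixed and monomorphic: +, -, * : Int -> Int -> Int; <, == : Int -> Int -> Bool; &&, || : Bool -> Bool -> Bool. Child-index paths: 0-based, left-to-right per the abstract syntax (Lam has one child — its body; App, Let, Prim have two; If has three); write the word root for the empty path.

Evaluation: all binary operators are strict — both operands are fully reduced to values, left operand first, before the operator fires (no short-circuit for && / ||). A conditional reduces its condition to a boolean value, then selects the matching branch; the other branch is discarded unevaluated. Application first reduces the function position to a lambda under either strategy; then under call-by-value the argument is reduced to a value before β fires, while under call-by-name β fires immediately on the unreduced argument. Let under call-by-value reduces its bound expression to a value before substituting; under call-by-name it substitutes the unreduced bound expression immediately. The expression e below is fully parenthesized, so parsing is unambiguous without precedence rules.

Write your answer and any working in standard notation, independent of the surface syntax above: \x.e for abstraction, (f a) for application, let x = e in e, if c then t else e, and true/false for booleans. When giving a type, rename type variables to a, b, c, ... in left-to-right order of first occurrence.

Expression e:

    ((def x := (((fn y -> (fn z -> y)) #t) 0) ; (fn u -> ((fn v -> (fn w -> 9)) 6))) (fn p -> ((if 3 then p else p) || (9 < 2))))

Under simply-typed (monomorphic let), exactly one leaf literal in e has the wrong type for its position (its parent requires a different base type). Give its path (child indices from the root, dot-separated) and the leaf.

Working:
y : a
\z._ : b -> a
\y._ : a -> b -> a
  unify a -> b -> a ~ Bool -> c
  unify a ~ Bool
  unify b -> Bool ~ c
_ _ : b -> Bool
  unify b -> Bool ~ Int -> d
  unify b ~ Int
  unify Bool ~ d
_ _ : Bool
let x : Bool
\w._ : g -> Int
\v._ : f -> g -> Int
  unify f -> g -> Int ~ Int -> h
  unify f ~ Int
  unify g -> Int ~ h
_ _ : g -> Int
\u._ : e -> g -> Int
  unify Int ~ Bool
  FAIL: mismatch Int ~ Bool

Answer: 1.0.0.0 : 3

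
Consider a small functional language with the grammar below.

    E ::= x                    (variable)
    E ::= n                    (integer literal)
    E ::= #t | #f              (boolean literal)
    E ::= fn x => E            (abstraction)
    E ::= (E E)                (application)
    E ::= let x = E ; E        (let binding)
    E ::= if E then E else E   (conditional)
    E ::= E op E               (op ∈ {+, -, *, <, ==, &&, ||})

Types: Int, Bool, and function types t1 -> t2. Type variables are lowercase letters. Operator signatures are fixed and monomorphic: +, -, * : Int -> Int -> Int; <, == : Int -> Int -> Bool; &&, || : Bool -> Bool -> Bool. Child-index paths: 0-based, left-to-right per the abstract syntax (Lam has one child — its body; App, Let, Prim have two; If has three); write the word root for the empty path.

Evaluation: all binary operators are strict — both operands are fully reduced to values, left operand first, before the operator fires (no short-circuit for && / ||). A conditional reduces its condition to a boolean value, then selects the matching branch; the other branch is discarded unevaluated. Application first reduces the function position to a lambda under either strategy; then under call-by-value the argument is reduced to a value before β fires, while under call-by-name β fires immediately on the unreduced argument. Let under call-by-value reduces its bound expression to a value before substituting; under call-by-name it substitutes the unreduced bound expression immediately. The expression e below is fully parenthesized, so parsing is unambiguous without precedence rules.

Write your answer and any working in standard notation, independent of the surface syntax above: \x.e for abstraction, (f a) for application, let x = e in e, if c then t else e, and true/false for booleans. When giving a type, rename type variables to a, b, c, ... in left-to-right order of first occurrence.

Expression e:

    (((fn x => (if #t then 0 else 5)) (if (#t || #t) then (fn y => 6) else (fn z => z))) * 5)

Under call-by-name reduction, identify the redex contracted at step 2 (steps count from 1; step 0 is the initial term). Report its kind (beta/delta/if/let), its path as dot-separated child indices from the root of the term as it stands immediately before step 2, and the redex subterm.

Derivation:
step 0: (((\x.(if true then 0 else 5)) (if (true || true) then (\y.6) else (\z.z))) * 5)
step 1: [beta@0] ((if true then 0 else 5) * 5)
step 2: [if@0] (0 * 5)

Answer: if at 0 : (if true then 0 else 5)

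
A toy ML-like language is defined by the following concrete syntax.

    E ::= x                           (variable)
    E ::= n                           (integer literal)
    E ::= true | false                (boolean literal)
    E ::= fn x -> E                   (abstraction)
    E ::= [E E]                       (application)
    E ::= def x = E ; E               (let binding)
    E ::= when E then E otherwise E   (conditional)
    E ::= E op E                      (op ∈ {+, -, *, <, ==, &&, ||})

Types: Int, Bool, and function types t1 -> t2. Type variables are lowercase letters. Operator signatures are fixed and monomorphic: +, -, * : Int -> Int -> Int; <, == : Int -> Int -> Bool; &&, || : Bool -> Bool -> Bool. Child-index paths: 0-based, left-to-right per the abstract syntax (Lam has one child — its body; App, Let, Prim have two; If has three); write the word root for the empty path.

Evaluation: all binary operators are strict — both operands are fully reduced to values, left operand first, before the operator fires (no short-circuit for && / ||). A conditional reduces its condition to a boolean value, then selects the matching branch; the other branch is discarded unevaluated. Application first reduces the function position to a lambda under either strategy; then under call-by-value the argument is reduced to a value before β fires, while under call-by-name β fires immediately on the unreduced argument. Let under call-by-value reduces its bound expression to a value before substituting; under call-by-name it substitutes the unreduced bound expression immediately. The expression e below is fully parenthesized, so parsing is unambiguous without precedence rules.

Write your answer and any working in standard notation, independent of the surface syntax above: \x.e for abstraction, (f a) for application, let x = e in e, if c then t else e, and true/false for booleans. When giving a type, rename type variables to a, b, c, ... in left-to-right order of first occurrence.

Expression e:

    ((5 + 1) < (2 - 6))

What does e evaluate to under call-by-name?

Derivation:
step 0: ((5 + 1) < (2 - 6))
step 1: [delta@0] (6 < (2 - 6))
step 2: [delta@1] (6 < -4)
step 3: [delta@root] false

Answer: false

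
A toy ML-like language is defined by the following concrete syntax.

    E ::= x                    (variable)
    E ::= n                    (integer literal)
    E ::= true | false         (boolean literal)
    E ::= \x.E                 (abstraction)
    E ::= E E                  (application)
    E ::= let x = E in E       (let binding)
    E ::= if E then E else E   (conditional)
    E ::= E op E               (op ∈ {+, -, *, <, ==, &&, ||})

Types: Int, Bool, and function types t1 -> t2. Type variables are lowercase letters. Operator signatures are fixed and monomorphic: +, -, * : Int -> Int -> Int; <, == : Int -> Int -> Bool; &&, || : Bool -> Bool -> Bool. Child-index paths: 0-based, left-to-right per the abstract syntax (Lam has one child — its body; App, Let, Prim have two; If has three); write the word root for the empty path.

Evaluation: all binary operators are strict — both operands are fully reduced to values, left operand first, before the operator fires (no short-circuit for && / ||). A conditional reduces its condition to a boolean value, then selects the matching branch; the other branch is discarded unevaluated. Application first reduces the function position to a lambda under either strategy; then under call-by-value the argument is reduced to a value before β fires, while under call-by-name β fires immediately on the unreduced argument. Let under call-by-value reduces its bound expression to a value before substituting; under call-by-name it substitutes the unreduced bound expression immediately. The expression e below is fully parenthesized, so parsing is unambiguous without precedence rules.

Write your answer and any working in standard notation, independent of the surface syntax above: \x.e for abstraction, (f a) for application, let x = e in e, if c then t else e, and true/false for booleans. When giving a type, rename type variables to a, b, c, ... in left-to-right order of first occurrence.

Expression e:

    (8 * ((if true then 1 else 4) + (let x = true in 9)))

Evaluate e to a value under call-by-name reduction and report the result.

Answer: 80

Working:
step 0: (8 * ((if true then 1 else 4) + (let x = true in 9)))
step 1: [if@1.0] (8 * (1 + (let x = true in 9)))
step 2: [let@1.1] (8 * (1 + 9))
step 3: [delta@1] (8 * 10)
step 4: [delta@root] 80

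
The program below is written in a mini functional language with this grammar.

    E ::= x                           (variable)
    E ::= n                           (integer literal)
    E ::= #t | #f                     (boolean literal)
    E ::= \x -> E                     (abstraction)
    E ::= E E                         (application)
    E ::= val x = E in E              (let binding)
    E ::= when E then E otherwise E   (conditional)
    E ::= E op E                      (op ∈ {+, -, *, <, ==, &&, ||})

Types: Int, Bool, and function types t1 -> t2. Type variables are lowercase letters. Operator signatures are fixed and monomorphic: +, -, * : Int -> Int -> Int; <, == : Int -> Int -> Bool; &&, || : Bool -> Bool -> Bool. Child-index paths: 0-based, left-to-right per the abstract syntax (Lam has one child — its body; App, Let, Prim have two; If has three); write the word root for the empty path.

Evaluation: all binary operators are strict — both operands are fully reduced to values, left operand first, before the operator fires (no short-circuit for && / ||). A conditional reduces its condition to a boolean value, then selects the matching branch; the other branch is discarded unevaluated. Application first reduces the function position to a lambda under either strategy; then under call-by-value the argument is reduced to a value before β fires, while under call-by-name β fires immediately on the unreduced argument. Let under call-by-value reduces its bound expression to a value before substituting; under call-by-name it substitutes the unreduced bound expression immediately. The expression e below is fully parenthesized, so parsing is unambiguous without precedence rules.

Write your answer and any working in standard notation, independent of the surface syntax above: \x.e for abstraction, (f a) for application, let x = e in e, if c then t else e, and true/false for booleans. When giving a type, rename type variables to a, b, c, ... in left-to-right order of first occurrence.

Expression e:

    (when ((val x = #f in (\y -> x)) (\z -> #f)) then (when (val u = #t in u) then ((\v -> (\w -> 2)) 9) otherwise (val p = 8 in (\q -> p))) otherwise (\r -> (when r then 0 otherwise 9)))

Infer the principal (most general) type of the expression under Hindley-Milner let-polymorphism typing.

Working:
let x : Bool
x : Bool
\y._ : a -> Bool
\z._ : b -> Bool
  unify a -> Bool ~ (b -> Bool) -> c
  unify a ~ b -> Bool
  unify Bool ~ c
_ _ : Bool
  unify Bool ~ Bool
let u : Bool
u : Bool
  unify Bool ~ Bool
\w._ : e -> Int
\v._ : d -> e -> Int
  unify d -> e -> Int ~ Int -> f
  unify d ~ Int
  unify e -> Int ~ f
_ _ : e -> Int
let p : Int
p : Int
\q._ : g -> Int
  unify e -> Int ~ g -> Int
  unify e ~ g
  unify Int ~ Int
r : h
  unify h ~ Bool
  unify Int ~ Int
\r._ : Bool -> Int
  unify g -> Int ~ Bool -> Int
  unify g ~ Bool
  unify Int ~ Int

Answer: Bool -> Int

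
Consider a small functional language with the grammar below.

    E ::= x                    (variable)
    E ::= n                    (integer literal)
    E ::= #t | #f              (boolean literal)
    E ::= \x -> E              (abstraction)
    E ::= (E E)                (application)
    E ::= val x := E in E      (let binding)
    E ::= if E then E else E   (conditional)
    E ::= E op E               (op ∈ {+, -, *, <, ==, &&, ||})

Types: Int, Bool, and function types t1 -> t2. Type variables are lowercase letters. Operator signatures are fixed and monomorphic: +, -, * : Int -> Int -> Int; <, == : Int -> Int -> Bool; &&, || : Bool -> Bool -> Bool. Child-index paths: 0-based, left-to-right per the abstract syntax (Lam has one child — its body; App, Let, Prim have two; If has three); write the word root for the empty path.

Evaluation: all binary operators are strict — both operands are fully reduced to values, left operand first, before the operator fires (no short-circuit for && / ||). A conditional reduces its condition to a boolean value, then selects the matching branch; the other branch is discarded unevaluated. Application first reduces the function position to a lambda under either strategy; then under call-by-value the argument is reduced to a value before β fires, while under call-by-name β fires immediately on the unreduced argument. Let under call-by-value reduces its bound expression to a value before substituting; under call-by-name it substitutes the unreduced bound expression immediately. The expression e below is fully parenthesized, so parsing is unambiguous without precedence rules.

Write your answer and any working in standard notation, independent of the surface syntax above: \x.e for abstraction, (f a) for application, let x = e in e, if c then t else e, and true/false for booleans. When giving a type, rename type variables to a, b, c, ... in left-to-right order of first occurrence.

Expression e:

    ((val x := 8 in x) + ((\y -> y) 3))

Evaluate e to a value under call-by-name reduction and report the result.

Trace:
step 0: ((let x = 8 in x) + ((\y.y) 3))
step 1: [let@0] (8 + ((\y.y) 3))
step 2: [beta@1] (8 + 3)
step 3: [delta@root] 11

Answer: 11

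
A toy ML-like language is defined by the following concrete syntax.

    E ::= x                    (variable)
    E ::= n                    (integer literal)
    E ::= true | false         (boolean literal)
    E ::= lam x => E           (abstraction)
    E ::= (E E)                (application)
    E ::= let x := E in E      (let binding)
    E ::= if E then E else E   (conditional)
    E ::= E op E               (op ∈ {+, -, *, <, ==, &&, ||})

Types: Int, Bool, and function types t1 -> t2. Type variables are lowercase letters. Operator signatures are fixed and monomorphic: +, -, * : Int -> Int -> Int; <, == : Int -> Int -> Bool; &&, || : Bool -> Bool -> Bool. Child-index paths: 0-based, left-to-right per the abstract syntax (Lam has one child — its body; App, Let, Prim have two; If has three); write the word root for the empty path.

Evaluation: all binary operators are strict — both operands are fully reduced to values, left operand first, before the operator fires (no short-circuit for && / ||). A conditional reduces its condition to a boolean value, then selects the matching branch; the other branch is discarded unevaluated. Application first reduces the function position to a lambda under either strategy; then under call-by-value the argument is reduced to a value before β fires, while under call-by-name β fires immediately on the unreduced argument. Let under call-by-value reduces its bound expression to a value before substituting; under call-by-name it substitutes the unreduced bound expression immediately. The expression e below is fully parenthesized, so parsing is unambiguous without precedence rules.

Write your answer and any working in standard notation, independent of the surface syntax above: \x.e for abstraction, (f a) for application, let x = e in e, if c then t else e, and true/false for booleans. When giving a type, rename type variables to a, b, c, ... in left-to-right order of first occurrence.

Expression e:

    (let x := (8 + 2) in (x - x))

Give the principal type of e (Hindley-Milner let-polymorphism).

Derivation:
  unify Int ~ Int
  unify Int ~ Int
let x : Int
x : Int
  unify Int ~ Int
x : Int
  unify Int ~ Int

Answer: Int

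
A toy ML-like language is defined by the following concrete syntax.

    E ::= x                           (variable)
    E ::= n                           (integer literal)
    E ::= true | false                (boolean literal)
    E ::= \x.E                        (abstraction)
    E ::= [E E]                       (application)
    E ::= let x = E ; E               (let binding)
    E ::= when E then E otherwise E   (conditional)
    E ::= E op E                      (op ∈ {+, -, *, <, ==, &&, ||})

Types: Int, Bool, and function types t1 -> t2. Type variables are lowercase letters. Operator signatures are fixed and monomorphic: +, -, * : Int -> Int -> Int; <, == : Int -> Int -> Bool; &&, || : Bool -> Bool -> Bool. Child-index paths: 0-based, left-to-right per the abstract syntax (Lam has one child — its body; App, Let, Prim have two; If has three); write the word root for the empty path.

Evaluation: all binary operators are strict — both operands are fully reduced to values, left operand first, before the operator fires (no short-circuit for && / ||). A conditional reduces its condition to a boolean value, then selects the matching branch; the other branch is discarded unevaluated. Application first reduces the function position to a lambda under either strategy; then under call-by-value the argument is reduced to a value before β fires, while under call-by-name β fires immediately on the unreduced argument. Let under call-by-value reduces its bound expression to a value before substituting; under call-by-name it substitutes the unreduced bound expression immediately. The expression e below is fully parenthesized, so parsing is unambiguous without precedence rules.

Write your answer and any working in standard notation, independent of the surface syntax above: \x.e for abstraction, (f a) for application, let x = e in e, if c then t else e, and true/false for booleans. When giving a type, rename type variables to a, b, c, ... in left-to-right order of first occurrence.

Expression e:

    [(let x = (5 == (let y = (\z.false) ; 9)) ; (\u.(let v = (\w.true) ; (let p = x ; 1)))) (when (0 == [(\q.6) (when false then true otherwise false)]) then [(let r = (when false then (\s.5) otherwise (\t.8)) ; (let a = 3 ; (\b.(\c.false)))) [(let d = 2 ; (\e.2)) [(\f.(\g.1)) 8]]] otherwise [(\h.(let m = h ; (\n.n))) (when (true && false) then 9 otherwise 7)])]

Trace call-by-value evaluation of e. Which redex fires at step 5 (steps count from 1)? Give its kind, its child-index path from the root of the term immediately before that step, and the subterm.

Derivation:
step 0: ((let x = (5 == (let y = (\z.false) in 9)) in (\u.(let v = (\w.true) in (let p = x in 1)))) (if (0 == ((\q.6) (if false then true else false))) then ((let r = (if false then (\s.5) else (\t.8)) in (let a = 3 in (\b.(\c.false)))) ((let d = 2 in (\e.2)) ((\f.(\g.1)) 8))) else ((\h.(let m = h in (\n.n))) (if (true && false) then 9 else 7))))
step 1: [let@0.0.1] ((let x = (5 == 9) in (\u.(let v = (\w.true) in (let p = x in 1)))) (if (0 == ((\q.6) (if false then true else false))) then ((let r = (if false then (\s.5) else (\t.8)) in (let a = 3 in (\b.(\c.false)))) ((let d = 2 in (\e.2)) ((\f.(\g.1)) 8))) else ((\h.(let m = h in (\n.n))) (if (true && false) then 9 else 7))))
step 2: [delta@0.0] ((let x = false in (\u.(let v = (\w.true) in (let p = x in 1)))) (if (0 == ((\q.6) (if false then true else false))) then ((let r = (if false then (\s.5) else (\t.8)) in (let a = 3 in (\b.(\c.false)))) ((let d = 2 in (\e.2)) ((\f.(\g.1)) 8))) else ((\h.(let m = h in (\n.n))) (if (true && false) then 9 else 7))))
step 3: [let@0] ((\u.(let v = (\w.true) in (let p = false in 1))) (if (0 == ((\q.6) (if false then true else false))) then ((let r = (if false then (\s.5) else (\t.8)) in (let a = 3 in (\b.(\c.false)))) ((let d = 2 in (\e.2)) ((\f.(\g.1)) 8))) else ((\h.(let m = h in (\n.n))) (if (true && false) then 9 else 7))))
step 4: [if@1.0.1.1] ((\u.(let v = (\w.true) in (let p = false in 1))) (if (0 == ((\q.6) false)) then ((let r = (if false then (\s.5) else (\t.8)) in (let a = 3 in (\b.(\c.false)))) ((let d = 2 in (\e.2)) ((\f.(\g.1)) 8))) else ((\h.(let m = h in (\n.n))) (if (true && false) then 9 else 7))))
step 5: [beta@1.0.1] ((\u.(let v = (\w.true) in (let p = false in 1))) (if (0 == 6) then ((let r = (if false then (\s.5) else (\t.8)) in (let a = 3 in (\b.(\c.false)))) ((let d = 2 in (\e.2)) ((\f.(\g.1)) 8))) else ((\h.(let m = h in (\n.n))) (if (true && false) then 9 else 7))))

Answer: beta at 1.0.1 : ((\q.6) false)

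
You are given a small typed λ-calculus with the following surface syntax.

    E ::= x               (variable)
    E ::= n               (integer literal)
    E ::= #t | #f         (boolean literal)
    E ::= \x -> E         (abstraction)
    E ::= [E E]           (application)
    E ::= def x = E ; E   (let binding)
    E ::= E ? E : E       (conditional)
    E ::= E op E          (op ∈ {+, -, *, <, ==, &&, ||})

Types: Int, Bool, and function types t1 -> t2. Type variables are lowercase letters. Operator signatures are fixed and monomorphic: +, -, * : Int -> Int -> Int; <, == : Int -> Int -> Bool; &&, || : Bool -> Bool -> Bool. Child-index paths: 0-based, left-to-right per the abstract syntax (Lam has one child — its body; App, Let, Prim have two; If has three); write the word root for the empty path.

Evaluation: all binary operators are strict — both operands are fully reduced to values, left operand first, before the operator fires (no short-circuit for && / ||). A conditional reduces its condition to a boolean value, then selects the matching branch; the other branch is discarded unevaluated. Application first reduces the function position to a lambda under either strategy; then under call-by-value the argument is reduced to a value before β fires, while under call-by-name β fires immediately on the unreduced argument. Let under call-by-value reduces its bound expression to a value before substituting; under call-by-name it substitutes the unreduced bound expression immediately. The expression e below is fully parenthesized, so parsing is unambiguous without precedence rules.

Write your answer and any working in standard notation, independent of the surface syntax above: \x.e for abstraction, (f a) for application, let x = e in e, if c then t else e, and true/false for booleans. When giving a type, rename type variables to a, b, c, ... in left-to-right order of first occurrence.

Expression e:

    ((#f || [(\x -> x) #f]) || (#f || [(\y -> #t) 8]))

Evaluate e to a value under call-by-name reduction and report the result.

Answer: true

Derivation:
step 0: ((false || ((\x.x) false)) || (false || ((\y.true) 8)))
step 1: [beta@0.1] ((false || false) || (false || ((\y.true) 8)))
step 2: [delta@0] (false || (false || ((\y.true) 8)))
step 3: [beta@1.1] (false || (false || true))
step 4: [delta@1] (false || true)
step 5: [delta@root] true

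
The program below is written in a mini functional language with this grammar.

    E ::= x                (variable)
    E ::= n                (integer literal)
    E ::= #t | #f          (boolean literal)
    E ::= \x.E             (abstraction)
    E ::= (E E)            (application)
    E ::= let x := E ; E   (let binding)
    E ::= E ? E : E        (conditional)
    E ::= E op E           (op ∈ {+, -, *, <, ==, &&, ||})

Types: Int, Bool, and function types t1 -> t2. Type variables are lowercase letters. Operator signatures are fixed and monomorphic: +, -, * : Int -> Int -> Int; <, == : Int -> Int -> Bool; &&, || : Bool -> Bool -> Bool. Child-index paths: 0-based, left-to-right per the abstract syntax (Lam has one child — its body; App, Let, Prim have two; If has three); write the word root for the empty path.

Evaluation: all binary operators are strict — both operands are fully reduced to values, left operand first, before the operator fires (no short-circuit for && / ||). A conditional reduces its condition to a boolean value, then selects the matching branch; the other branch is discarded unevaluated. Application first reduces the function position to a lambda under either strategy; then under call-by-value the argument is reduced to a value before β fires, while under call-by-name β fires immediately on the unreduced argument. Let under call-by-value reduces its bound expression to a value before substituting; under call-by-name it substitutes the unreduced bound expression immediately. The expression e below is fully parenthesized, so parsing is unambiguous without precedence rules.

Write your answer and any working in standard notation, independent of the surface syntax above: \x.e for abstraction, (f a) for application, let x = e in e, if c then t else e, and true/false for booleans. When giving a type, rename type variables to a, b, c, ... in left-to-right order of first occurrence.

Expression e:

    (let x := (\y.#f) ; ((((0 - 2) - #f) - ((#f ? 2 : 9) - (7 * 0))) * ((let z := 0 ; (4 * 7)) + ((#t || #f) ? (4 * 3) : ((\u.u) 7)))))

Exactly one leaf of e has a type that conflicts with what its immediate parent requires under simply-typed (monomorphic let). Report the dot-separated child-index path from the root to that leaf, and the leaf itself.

Working:
\y._ : a -> Bool
let x : a -> Bool
  unify Int ~ Int
  unify Int ~ Int
  unify Int ~ Int
  unify Bool ~ Int
  FAIL: mismatch Bool ~ Int

Answer: 1.0.0.1 : false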